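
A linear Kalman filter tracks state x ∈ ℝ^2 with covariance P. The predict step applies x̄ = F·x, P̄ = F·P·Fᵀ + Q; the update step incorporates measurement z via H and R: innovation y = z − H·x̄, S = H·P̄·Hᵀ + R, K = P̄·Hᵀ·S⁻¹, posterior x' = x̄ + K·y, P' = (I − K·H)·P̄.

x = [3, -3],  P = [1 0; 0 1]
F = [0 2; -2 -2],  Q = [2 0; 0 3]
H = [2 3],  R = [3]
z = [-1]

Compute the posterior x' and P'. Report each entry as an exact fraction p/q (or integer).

x' = [-6, 275/78]
P' = [6 -4; -4 233/78]

x̄ = F·x = [-6, 0]
P̄ = F·P·Fᵀ + Q = [6 -4; -4 11]
y = z − H·x̄ = [11]
S = H·P̄·Hᵀ + R = [78]
K = P̄·Hᵀ·S⁻¹ = [0; 25/78]
x' = x̄ + K·y = [-6, 275/78]
P' = (I − K·H)·P̄ = [6 -4; -4 233/78]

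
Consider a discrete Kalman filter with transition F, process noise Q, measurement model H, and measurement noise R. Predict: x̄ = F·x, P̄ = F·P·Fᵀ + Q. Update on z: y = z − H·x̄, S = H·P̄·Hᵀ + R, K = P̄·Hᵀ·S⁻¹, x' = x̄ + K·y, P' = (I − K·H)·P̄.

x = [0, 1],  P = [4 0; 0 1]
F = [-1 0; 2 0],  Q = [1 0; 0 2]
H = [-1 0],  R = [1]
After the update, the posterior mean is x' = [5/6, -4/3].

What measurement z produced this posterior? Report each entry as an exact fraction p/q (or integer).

z = [-1]

x̄ = F·x = [0, 0]
P̄ = F·P·Fᵀ + Q = [5 -8; -8 18]
S = H·P̄·Hᵀ + R = [6]
K = P̄·Hᵀ·S⁻¹ = [-5/6; 4/3]
x' − x̄ = [5/6, -4/3] = K·y
y = (KᵀK)⁻¹·Kᵀ·(x' − x̄) = [-1]
z = y + H·x̄ = [-1] + [0] = [-1]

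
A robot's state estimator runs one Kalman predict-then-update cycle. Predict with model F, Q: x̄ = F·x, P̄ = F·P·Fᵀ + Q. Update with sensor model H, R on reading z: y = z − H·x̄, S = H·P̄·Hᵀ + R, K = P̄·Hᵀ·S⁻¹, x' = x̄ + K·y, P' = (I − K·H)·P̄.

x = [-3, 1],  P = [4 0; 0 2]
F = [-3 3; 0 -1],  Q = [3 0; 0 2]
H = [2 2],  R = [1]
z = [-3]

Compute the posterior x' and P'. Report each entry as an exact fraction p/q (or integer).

x' = [-186/197, -97/197]
P' = [825/197 -774/197; -774/197 772/197]

x̄ = F·x = [12, -1]
P̄ = F·P·Fᵀ + Q = [57 -6; -6 4]
y = z − H·x̄ = [-25]
S = H·P̄·Hᵀ + R = [197]
K = P̄·Hᵀ·S⁻¹ = [102/197; -4/197]
x' = x̄ + K·y = [-186/197, -97/197]
P' = (I − K·H)·P̄ = [825/197 -774/197; -774/197 772/197]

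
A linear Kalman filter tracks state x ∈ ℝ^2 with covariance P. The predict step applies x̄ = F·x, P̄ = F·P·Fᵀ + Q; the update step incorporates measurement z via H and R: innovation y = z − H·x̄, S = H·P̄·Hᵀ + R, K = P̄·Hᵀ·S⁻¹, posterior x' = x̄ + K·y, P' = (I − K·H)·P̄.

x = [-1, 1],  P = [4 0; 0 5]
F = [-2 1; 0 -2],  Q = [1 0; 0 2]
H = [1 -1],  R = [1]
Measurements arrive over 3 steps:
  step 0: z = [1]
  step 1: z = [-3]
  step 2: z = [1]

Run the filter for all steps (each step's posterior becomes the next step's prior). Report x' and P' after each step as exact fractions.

step 0: x̄ = F·x = [3, -2]
step 0: P̄ = F·P·Fᵀ + Q = [22 -10; -10 22]
step 0: y = z − H·x̄ = [-4]
step 0: S = H·P̄·Hᵀ + R = [65]
step 0: K = P̄·Hᵀ·S⁻¹ = [32/65; -32/65]
step 0: x' = x̄ + K·y = [67/65, -2/65]
step 0: P' = (I − K·H)·P̄ = [406/65 374/65; 374/65 406/65]
step 1: x̄ = F·x = [-136/65, 4/65]
step 1: P̄ = F·P·Fᵀ + Q = [599/65 684/65; 684/65 1754/65]
step 1: y = z − H·x̄ = [-11/13]
step 1: S = H·P̄·Hᵀ + R = [210/13]
step 1: K = P̄·Hᵀ·S⁻¹ = [-17/210; -107/105]
step 1: x' = x̄ + K·y = [-85/42, 97/105]
step 1: P' = (I − K·H)·P̄ = [1913/210 193/21; 193/21 1072/105]
step 2: x̄ = F·x = [174/35, -194/105]
step 2: P̄ = F·P·Fᵀ + Q = [381/35 572/35; 572/35 4498/105]
step 2: y = z − H·x̄ = [-611/105]
step 2: S = H·P̄·Hᵀ + R = [2314/105]
step 2: K = P̄·Hᵀ·S⁻¹ = [-573/2314; -107/89]
step 2: x' = x̄ + K·y = [5707/890, 2291/445]
step 2: P' = (I − K·H)·P̄ = [110313/11570 4353/445; 4353/445 4888/445]

step 0: x' = [67/65, -2/65], P' = [406/65 374/65; 374/65 406/65]
step 1: x' = [-85/42, 97/105], P' = [1913/210 193/21; 193/21 1072/105]
step 2: x' = [5707/890, 2291/445], P' = [110313/11570 4353/445; 4353/445 4888/445]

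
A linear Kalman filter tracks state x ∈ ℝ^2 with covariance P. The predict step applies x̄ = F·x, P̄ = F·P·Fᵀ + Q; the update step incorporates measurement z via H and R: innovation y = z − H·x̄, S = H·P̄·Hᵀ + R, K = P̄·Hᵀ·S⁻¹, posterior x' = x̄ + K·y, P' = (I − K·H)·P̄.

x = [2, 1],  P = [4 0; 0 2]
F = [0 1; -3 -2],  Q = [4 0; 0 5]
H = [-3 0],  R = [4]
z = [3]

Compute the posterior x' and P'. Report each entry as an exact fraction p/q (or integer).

x' = [-25/29, -196/29]
P' = [12/29 -8/29; -8/29 1349/29]

x̄ = F·x = [1, -8]
P̄ = F·P·Fᵀ + Q = [6 -4; -4 49]
y = z − H·x̄ = [6]
S = H·P̄·Hᵀ + R = [58]
K = P̄·Hᵀ·S⁻¹ = [-9/29; 6/29]
x' = x̄ + K·y = [-25/29, -196/29]
P' = (I − K·H)·P̄ = [12/29 -8/29; -8/29 1349/29]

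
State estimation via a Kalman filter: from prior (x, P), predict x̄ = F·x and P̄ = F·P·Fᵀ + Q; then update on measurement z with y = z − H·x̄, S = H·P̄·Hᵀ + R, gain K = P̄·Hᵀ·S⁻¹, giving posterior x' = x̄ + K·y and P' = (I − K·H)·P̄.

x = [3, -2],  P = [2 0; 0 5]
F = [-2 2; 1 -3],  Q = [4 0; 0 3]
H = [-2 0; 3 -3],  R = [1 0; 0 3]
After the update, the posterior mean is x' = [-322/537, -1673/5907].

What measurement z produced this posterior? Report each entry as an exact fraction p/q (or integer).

z = [1, -1]

x̄ = F·x = [-10, 9]
P̄ = F·P·Fᵀ + Q = [32 -34; -34 50]
S = H·P̄·Hᵀ + R = [129 -396; -396 1353]
K = P̄·Hᵀ·S⁻¹ = [-248/537 2/179; -236/537 -620/1969]
x' − x̄ = [5048/537, -54836/5907] = K·y
y = (KᵀK)⁻¹·Kᵀ·(x' − x̄) = [-19, 56]
z = y + H·x̄ = [-19, 56] + [20, -57] = [1, -1]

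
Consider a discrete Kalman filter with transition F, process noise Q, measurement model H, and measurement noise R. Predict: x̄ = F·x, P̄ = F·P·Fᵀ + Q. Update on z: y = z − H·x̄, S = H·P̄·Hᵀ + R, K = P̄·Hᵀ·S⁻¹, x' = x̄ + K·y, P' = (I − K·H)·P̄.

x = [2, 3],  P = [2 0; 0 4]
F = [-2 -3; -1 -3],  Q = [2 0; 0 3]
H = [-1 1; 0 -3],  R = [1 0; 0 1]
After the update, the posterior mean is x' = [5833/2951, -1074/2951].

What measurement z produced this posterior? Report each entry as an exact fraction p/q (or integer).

z = [-3, 1]

x̄ = F·x = [-13, -11]
P̄ = F·P·Fᵀ + Q = [46 40; 40 41]
S = H·P̄·Hᵀ + R = [8 -3; -3 370]
K = P̄·Hᵀ·S⁻¹ = [-2580/2951 -978/2951; 1/2951 -981/2951]
x' − x̄ = [44196/2951, 31387/2951] = K·y
y = (KᵀK)⁻¹·Kᵀ·(x' − x̄) = [-5, -32]
z = y + H·x̄ = [-5, -32] + [2, 33] = [-3, 1]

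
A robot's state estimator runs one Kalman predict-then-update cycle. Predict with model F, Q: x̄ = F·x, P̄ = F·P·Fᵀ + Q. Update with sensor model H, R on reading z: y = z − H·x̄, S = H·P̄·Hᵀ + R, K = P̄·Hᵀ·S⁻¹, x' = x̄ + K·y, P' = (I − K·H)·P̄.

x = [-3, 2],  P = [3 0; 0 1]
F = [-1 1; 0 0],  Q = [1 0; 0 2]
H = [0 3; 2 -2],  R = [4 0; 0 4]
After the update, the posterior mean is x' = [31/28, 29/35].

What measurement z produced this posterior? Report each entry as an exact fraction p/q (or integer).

z = [2, -1]

x̄ = F·x = [5, 0]
P̄ = F·P·Fᵀ + Q = [5 0; 0 2]
S = H·P̄·Hᵀ + R = [22 -12; -12 32]
K = P̄·Hᵀ·S⁻¹ = [3/14 11/28; 9/35 -1/35]
x' − x̄ = [-109/28, 29/35] = K·y
y = (KᵀK)⁻¹·Kᵀ·(x' − x̄) = [2, -11]
z = y + H·x̄ = [2, -11] + [0, 10] = [2, -1]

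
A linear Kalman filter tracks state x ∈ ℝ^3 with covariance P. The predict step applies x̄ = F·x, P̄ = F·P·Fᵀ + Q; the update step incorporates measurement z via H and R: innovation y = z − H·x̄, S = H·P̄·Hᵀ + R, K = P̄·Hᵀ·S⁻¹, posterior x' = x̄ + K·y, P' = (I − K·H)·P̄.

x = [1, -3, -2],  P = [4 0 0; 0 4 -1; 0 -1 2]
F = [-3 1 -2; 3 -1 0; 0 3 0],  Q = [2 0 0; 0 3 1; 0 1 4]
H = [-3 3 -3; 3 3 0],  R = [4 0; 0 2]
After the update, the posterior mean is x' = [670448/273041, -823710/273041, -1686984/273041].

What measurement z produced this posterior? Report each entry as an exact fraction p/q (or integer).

z = [2, -2]

x̄ = F·x = [-2, 6, -9]
P̄ = F·P·Fᵀ + Q = [54 -42 18; -42 43 -11; 18 -11 40]
S = H·P̄·Hᵀ + R = [2515 -162; -162 119]
K = P̄·Hᵀ·S⁻¹ = [-34866/273041 35136/273041; 34758/273041 54201/273041; -21231/273041 19281/273041]
x' − x̄ = [1216530/273041, -2461956/273041, 770385/273041] = K·y
y = (KᵀK)⁻¹·Kᵀ·(x' − x̄) = [-49, -14]
z = y + H·x̄ = [-49, -14] + [51, 12] = [2, -2]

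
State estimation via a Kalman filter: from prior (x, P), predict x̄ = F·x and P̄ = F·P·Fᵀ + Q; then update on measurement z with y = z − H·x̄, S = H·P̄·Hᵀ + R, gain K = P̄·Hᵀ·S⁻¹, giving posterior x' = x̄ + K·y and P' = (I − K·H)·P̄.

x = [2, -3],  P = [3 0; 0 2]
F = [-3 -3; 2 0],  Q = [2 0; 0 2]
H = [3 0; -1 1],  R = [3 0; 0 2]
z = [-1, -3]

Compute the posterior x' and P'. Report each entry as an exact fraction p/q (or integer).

x' = [43/461, -528/461]
P' = [428/1383 298/1383; 298/1383 2366/1383]

x̄ = F·x = [3, 4]
P̄ = F·P·Fᵀ + Q = [47 -18; -18 14]
y = z − H·x̄ = [-10, -4]
S = H·P̄·Hᵀ + R = [426 -195; -195 99]
K = P̄·Hᵀ·S⁻¹ = [428/1383 -65/1383; 298/1383 1034/1383]
x' = x̄ + K·y = [43/461, -528/461]
P' = (I − K·H)·P̄ = [428/1383 298/1383; 298/1383 2366/1383]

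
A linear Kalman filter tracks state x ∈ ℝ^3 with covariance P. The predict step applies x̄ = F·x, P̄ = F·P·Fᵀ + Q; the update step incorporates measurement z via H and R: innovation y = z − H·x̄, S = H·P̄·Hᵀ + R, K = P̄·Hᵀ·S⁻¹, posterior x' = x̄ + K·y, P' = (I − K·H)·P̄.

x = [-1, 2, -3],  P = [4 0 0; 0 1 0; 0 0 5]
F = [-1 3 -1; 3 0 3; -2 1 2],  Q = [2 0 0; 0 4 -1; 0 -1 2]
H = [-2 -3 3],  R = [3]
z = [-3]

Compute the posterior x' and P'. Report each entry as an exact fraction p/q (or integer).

x̄ = F·x = [10, -12, -2]
P̄ = F·P·Fᵀ + Q = [20 -27 1; -27 85 5; 1 5 39]
y = z − H·x̄ = [-13]
S = H·P̄·Hᵀ + R = [773]
K = P̄·Hᵀ·S⁻¹ = [44/773; -186/773; 100/773]
x' = x̄ + K·y = [7158/773, -6858/773, -2846/773]
P' = (I − K·H)·P̄ = [13524/773 -12687/773 -3627/773; -12687/773 31109/773 22465/773; -3627/773 22465/773 20147/773]

x' = [7158/773, -6858/773, -2846/773]
P' = [13524/773 -12687/773 -3627/773; -12687/773 31109/773 22465/773; -3627/773 22465/773 20147/773]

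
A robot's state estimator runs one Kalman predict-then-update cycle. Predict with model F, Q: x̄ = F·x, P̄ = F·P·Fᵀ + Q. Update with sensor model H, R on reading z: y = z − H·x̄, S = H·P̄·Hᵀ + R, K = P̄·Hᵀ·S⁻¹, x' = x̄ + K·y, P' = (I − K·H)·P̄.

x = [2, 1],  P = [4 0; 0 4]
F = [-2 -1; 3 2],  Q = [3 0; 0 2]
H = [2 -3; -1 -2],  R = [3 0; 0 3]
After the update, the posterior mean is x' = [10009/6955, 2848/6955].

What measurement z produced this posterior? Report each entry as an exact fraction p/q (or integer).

z = [2, -3]

x̄ = F·x = [-5, 8]
P̄ = F·P·Fᵀ + Q = [23 -32; -32 54]
S = H·P̄·Hᵀ + R = [965 310; 310 114]
K = P̄·Hᵀ·S⁻¹ = [1739/6955 -891/2782; -1102/6955 -328/1391]
x' − x̄ = [44784/6955, -52792/6955] = K·y
y = (KᵀK)⁻¹·Kᵀ·(x' − x̄) = [36, 8]
z = y + H·x̄ = [36, 8] + [-34, -11] = [2, -3]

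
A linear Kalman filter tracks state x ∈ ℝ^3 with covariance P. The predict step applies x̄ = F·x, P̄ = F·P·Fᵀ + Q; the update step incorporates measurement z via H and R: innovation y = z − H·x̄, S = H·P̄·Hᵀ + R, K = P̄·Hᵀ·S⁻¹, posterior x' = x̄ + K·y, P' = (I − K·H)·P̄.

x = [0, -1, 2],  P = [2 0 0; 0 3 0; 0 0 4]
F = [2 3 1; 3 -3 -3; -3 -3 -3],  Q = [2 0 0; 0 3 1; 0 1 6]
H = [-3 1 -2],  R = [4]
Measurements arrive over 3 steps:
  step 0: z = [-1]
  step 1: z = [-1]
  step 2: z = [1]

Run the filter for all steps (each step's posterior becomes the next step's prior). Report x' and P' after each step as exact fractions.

step 0: x' = [55/57, -1024/171, -688/171], P' = [523/19 -371/57 -2507/57; -371/57 9035/171 6041/171; -2507/57 6041/171 14252/171]
step 1: x' = [-121690/69231, -452479/69231, -11359/69231], P' = [2675489/23077 16221311/69231 -3865417/69231; 16221311/69231 14666345/23077 -823221/23077; -3865417/69231 -823221/23077 1489454/23077]
step 2: x' = [4907446/5431069, 11204525/5431069, -7067464/8534537], P' = [4043189021/16293207 2716193499/5431069 -93645883/775867; 2716193499/5431069 18912335045/16293207 -397046995/2327601; -93645883/775867 -397046995/2327601 2410983712/25603611]

step 0: x̄ = F·x = [-1, -3, -3]
step 0: P̄ = F·P·Fᵀ + Q = [41 -27 -51; -27 84 46; -51 46 87]
step 0: y = z − H·x̄ = [-7]
step 0: S = H·P̄·Hᵀ + R = [171]
step 0: K = P̄·Hᵀ·S⁻¹ = [-16/57; 73/171; 25/171]
step 0: x' = x̄ + K·y = [55/57, -1024/171, -688/171]
step 0: P' = (I − K·H)·P̄ = [523/19 -371/57 -2507/57; -371/57 9035/171 6041/171; -2507/57 6041/171 14252/171]
step 1: x̄ = F·x = [-3430/171, 1877/57, 1547/57]
step 1: P̄ = F·P·Fᵀ + Q = [107543/171 -49699/57 -46807/57; -49699/57 57401/19 30681/19; -46807/57 30681/19 22922/19]
step 1: y = z − H·x̄ = [-2270/57]
step 1: S = H·P̄·Hᵀ + R = [46154/19]
step 1: K = P̄·Hᵀ·S⁻¹ = [-31814/69231; 22869/23077; 15822/23077]
step 1: x' = x̄ + K·y = [-121690/69231, -452479/69231, -11359/69231]
step 1: P' = (I − K·H)·P̄ = [2675489/23077 16221311/69231 -3865417/69231; 16221311/69231 14666345/23077 -823221/23077; -3865417/69231 -823221/23077 1489454/23077]
step 2: x̄ = F·x = [-537392/23077, 342148/23077, 585528/23077]
step 2: P̄ = F·P·Fᵀ + Q = [597080093/69231 -90447153/23077 -212150053/23077; -90447153/23077 80597481/23077 106527889/23077; -212150053/23077 106527889/23077 228937440/23077]
step 2: y = z − H·x̄ = [-760191/23077]
step 2: S = H·P̄·Hᵀ + R = [358450554/23077]
step 2: K = P̄·Hᵀ·S⁻¹ = [-3988290/5431069; 6312871/16293207; 20364512/25603611]
step 2: x' = x̄ + K·y = [4907446/5431069, 11204525/5431069, -7067464/8534537]
step 2: P' = (I − K·H)·P̄ = [4043189021/16293207 2716193499/5431069 -93645883/775867; 2716193499/5431069 18912335045/16293207 -397046995/2327601; -93645883/775867 -397046995/2327601 2410983712/25603611]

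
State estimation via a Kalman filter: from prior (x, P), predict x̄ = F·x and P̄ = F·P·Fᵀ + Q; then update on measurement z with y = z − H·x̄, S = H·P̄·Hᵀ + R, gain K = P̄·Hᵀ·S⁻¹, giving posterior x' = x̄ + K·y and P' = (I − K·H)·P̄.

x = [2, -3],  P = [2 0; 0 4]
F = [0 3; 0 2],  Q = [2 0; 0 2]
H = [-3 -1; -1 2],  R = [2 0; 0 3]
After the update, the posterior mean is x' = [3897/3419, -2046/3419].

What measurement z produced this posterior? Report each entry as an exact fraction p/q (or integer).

z = [-3, -3]

x̄ = F·x = [-9, -6]
P̄ = F·P·Fᵀ + Q = [38 24; 24 18]
S = H·P̄·Hᵀ + R = [506 -42; -42 17]
K = P̄·Hᵀ·S⁻¹ = [-963/3419 -368/3419; -513/3419 1146/3419]
x' − x̄ = [34668/3419, 18468/3419] = K·y
y = (KᵀK)⁻¹·Kᵀ·(x' − x̄) = [-36, 0]
z = y + H·x̄ = [-36, 0] + [33, -3] = [-3, -3]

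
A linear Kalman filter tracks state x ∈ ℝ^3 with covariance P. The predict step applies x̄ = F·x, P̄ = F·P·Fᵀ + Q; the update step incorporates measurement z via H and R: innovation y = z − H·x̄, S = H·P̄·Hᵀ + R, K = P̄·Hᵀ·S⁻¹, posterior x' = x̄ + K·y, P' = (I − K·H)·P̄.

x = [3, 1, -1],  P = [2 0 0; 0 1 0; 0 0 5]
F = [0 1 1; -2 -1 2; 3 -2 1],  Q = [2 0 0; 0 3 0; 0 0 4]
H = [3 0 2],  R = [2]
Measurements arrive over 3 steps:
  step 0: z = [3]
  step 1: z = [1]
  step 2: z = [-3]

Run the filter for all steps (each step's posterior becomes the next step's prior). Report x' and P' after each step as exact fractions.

step 0: x' = [-15/13, -261/26, 85/26], P' = [54/13 72/13 -238/39; 72/13 751/26 -213/26; -238/39 -213/26 2213/234]
step 1: x' = [-53944/11719, 25313/23438, 177871/23438], P' = [264596/11719 -66801/11719 -398269/11719; -66801/11719 2271415/23438 223007/23438; -398269/11719 223007/23438 1210417/23438]
step 2: x' = [28186/2559, 3021259/445266, -7992553/445266], P' = [1253752/7677 3211255/23031 -5646295/23031; 3211255/23031 1189066687/4007394 -832731991/4007394; -5646295/23031 -832731991/4007394 1476814525/4007394]

step 0: x̄ = F·x = [0, -9, 6]
step 0: P̄ = F·P·Fᵀ + Q = [8 9 3; 9 32 0; 3 0 31]
step 0: y = z − H·x̄ = [-9]
step 0: S = H·P̄·Hᵀ + R = [234]
step 0: K = P̄·Hᵀ·S⁻¹ = [5/39; 3/26; 71/234]
step 0: x' = x̄ + K·y = [-15/13, -261/26, 85/26]
step 0: P' = (I − K·H)·P̄ = [54/13 72/13 -238/39; 72/13 751/26 -213/26; -238/39 -213/26 2213/234]
step 1: x̄ = F·x = [-88/13, 491/26, 517/26]
step 1: P̄ = F·P·Fᵀ + Q = [2803/117 -1993/117 -4892/117; -1993/117 44477/234 17281/234; -4892/117 17281/234 22481/234]
step 1: y = z − H·x̄ = [-240/13]
step 1: S = H·P̄·Hᵀ + R = [11719/117]
step 1: K = P̄·Hᵀ·S⁻¹ = [-1375/11719; 11302/11719; 7805/11719]
step 1: x' = x̄ + K·y = [-53944/11719, 25313/23438, 177871/23438]
step 1: P' = (I − K·H)·P̄ = [264596/11719 -66801/11719 -398269/11719; -66801/11719 2271415/23438 223007/23438; -398269/11719 223007/23438 1210417/23438]
step 2: x̄ = F·x = [101592/11719, 546205/23438, -196419/23438]
step 2: P̄ = F·P·Fᵀ + Q = [1987361/11719 1116353/11719 -3172920/11719; 1116353/11719 14246033/23438 -646277/23438; -3172920/11719 -646277/23438 11084525/23438]
step 2: y = z − H·x̄ = [-143514/11719]
step 2: S = H·P̄·Hᵀ + R = [2003697/11719]
step 2: K = P̄·Hᵀ·S⁻¹ = [-4411/23031; 2702782/2003697; 1565765/2003697]
step 2: x' = x̄ + K·y = [28186/2559, 3021259/445266, -7992553/445266]
step 2: P' = (I − K·H)·P̄ = [1253752/7677 3211255/23031 -5646295/23031; 3211255/23031 1189066687/4007394 -832731991/4007394; -5646295/23031 -832731991/4007394 1476814525/4007394]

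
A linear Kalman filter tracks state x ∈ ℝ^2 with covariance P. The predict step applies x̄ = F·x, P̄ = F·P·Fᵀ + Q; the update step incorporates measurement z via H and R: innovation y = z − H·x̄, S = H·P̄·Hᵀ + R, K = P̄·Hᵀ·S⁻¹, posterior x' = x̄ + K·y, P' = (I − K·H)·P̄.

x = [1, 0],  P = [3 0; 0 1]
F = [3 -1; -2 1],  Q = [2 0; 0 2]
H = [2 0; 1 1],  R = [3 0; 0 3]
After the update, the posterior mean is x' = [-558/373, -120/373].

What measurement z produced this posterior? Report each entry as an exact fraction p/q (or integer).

z = [-3, -3]

x̄ = F·x = [3, -2]
P̄ = F·P·Fᵀ + Q = [30 -19; -19 15]
S = H·P̄·Hᵀ + R = [123 22; 22 10]
K = P̄·Hᵀ·S⁻¹ = [179/373 33/746; -146/373 172/373]
x' − x̄ = [-1677/373, 626/373] = K·y
y = (KᵀK)⁻¹·Kᵀ·(x' − x̄) = [-9, -4]
z = y + H·x̄ = [-9, -4] + [6, 1] = [-3, -3]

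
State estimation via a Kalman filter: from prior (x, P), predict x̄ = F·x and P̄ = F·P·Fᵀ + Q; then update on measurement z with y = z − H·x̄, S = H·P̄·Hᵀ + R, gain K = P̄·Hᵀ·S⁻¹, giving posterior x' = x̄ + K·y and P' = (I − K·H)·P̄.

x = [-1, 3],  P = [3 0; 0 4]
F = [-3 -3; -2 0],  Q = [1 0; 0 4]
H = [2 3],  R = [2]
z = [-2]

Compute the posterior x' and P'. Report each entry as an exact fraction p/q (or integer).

x̄ = F·x = [-6, 2]
P̄ = F·P·Fᵀ + Q = [64 18; 18 16]
y = z − H·x̄ = [4]
S = H·P̄·Hᵀ + R = [618]
K = P̄·Hᵀ·S⁻¹ = [91/309; 14/103]
x' = x̄ + K·y = [-1490/309, 262/103]
P' = (I − K·H)·P̄ = [3214/309 -694/103; -694/103 472/103]

x' = [-1490/309, 262/103]
P' = [3214/309 -694/103; -694/103 472/103]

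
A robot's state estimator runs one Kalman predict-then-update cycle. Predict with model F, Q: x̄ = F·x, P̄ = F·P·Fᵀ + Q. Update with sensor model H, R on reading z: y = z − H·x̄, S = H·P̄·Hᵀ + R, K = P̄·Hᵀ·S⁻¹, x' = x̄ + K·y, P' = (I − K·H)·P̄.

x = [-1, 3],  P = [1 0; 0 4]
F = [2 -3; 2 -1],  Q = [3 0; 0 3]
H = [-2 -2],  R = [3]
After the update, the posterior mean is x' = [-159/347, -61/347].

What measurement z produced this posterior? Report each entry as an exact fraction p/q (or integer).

x̄ = F·x = [-11, -5]
P̄ = F·P·Fᵀ + Q = [43 16; 16 11]
S = H·P̄·Hᵀ + R = [347]
K = P̄·Hᵀ·S⁻¹ = [-118/347; -54/347]
x' − x̄ = [3658/347, 1674/347] = K·y
y = (KᵀK)⁻¹·Kᵀ·(x' − x̄) = [-31]
z = y + H·x̄ = [-31] + [32] = [1]

z = [1]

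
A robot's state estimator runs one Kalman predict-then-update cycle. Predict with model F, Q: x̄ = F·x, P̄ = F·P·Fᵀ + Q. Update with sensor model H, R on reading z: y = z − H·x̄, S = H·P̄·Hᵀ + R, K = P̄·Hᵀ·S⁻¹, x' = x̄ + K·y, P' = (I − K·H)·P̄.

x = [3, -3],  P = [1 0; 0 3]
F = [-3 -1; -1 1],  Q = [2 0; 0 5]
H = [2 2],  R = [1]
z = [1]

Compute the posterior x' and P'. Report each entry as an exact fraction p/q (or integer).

x' = [142/93, -36/31]
P' = [518/93 -168/31; -168/31 171/31]

x̄ = F·x = [-6, -6]
P̄ = F·P·Fᵀ + Q = [14 0; 0 9]
y = z − H·x̄ = [25]
S = H·P̄·Hᵀ + R = [93]
K = P̄·Hᵀ·S⁻¹ = [28/93; 6/31]
x' = x̄ + K·y = [142/93, -36/31]
P' = (I − K·H)·P̄ = [518/93 -168/31; -168/31 171/31]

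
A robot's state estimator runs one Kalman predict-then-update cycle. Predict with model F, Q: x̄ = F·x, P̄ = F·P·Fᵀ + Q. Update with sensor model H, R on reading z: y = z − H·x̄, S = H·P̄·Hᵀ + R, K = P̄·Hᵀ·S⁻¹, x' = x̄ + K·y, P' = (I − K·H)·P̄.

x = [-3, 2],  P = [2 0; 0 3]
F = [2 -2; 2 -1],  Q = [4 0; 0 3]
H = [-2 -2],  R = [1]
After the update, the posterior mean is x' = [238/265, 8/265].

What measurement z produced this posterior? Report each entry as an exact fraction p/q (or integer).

z = [-2]

x̄ = F·x = [-10, -8]
P̄ = F·P·Fᵀ + Q = [24 14; 14 14]
S = H·P̄·Hᵀ + R = [265]
K = P̄·Hᵀ·S⁻¹ = [-76/265; -56/265]
x' − x̄ = [2888/265, 2128/265] = K·y
y = (KᵀK)⁻¹·Kᵀ·(x' − x̄) = [-38]
z = y + H·x̄ = [-38] + [36] = [-2]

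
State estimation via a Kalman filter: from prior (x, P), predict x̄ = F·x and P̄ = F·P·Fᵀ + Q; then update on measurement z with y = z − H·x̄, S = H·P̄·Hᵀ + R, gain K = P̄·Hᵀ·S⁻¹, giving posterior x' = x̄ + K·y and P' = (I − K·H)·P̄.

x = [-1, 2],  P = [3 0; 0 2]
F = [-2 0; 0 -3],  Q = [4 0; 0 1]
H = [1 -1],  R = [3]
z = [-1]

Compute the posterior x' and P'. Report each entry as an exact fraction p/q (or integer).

x' = [-34/19, -3/2]
P' = [176/19 8; 8 19/2]

x̄ = F·x = [2, -6]
P̄ = F·P·Fᵀ + Q = [16 0; 0 19]
y = z − H·x̄ = [-9]
S = H·P̄·Hᵀ + R = [38]
K = P̄·Hᵀ·S⁻¹ = [8/19; -1/2]
x' = x̄ + K·y = [-34/19, -3/2]
P' = (I − K·H)·P̄ = [176/19 8; 8 19/2]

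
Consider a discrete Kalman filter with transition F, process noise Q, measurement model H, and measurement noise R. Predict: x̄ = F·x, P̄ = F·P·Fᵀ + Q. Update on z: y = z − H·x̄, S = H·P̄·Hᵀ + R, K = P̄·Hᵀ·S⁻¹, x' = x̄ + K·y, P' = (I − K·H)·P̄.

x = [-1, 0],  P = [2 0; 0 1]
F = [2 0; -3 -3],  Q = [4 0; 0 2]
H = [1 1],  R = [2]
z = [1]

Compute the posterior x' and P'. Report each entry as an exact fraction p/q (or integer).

x' = [-2, 3]
P' = [12 -12; -12 262/19]

x̄ = F·x = [-2, 3]
P̄ = F·P·Fᵀ + Q = [12 -12; -12 29]
y = z − H·x̄ = [0]
S = H·P̄·Hᵀ + R = [19]
K = P̄·Hᵀ·S⁻¹ = [0; 17/19]
x' = x̄ + K·y = [-2, 3]
P' = (I − K·H)·P̄ = [12 -12; -12 262/19]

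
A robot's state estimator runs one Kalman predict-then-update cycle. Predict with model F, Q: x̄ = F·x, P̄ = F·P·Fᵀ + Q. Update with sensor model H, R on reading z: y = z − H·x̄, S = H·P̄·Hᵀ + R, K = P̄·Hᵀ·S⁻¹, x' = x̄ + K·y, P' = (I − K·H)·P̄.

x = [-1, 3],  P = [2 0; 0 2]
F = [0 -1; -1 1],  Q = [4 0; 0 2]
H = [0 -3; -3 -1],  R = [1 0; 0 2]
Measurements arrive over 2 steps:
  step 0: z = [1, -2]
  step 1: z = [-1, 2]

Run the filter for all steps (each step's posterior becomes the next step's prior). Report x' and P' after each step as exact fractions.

step 0: x̄ = F·x = [-3, 4]
step 0: P̄ = F·P·Fᵀ + Q = [6 -2; -2 6]
step 0: y = z − H·x̄ = [13, -7]
step 0: S = H·P̄·Hᵀ + R = [55 0; 0 50]
step 0: K = P̄·Hᵀ·S⁻¹ = [6/55 -8/25; -18/55 0]
step 0: x' = x̄ + K·y = [181/275, -14/55]
step 0: P' = (I − K·H)·P̄ = [62/275 -2/55; -2/55 6/55]
step 1: x̄ = F·x = [14/55, -251/275]
step 1: P̄ = F·P·Fᵀ + Q = [226/55 -8/55; -8/55 662/275]
step 1: y = z − H·x̄ = [-1028/275, 509/275]
step 1: S = H·P̄·Hᵀ + R = [6233/275 1626/275; 1626/275 11142/275]
step 1: K = P̄·Hᵀ·S⁻¹ = [20558/202437 -707/2241; -64384/202437 -5/2241]
step 1: x' = x̄ + K·y = [-430589/607311, 165220/607311]
step 1: P' = (I − K·H)·P̄ = [134584/607311 -20558/607311; -20558/607311 64384/607311]

step 0: x' = [181/275, -14/55], P' = [62/275 -2/55; -2/55 6/55]
step 1: x' = [-430589/607311, 165220/607311], P' = [134584/607311 -20558/607311; -20558/607311 64384/607311]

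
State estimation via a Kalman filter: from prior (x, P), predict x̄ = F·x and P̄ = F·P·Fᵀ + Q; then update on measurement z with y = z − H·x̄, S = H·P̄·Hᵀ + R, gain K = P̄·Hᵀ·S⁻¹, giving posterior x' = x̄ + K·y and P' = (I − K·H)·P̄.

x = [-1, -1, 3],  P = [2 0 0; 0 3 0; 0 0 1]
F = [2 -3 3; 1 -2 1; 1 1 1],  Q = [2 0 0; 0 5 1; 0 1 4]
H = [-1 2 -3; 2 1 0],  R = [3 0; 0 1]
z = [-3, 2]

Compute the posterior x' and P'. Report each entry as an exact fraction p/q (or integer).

x̄ = F·x = [10, 4, 1]
P̄ = F·P·Fᵀ + Q = [46 25 -2; 25 20 -2; -2 -2 10]
y = z − H·x̄ = [2, -22]
S = H·P̄·Hᵀ + R = [131 41; 41 305]
K = P̄·Hᵀ·S⁻¹ = [-1747/38274 14917/38274; 3535/38274 8309/38274; -4757/19137 263/19137]
x' = x̄ + K·y = [8512/6379, -3772/6379, 1279/6379]
P' = (I − K·H)·P̄ = [32785/38274 -50653/38274 -21475/19137; -50653/38274 109615/38274 43213/19137; -21475/19137 43213/19137 40724/19137]

x' = [8512/6379, -3772/6379, 1279/6379]
P' = [32785/38274 -50653/38274 -21475/19137; -50653/38274 109615/38274 43213/19137; -21475/19137 43213/19137 40724/19137]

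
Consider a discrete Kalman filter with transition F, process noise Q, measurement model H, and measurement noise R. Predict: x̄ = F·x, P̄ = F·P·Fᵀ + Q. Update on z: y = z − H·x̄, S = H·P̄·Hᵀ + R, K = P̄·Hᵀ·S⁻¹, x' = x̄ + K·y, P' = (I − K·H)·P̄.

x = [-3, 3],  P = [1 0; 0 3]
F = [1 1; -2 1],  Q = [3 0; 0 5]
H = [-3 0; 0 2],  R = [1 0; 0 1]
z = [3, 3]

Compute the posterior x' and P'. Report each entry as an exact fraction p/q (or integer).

x' = [-3081/3100, 5121/3100]
P' = [339/3100 1/3100; 1/3100 759/3100]

x̄ = F·x = [0, 9]
P̄ = F·P·Fᵀ + Q = [7 1; 1 12]
y = z − H·x̄ = [3, -15]
S = H·P̄·Hᵀ + R = [64 -6; -6 49]
K = P̄·Hᵀ·S⁻¹ = [-1017/3100 1/1550; -3/3100 759/1550]
x' = x̄ + K·y = [-3081/3100, 5121/3100]
P' = (I − K·H)·P̄ = [339/3100 1/3100; 1/3100 759/3100]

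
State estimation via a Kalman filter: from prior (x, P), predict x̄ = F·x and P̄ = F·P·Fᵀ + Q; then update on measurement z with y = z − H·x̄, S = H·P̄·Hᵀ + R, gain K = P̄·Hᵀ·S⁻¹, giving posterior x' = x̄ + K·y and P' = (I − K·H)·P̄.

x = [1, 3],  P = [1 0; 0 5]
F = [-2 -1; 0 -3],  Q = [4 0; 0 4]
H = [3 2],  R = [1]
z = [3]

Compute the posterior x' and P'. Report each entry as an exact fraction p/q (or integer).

x̄ = F·x = [-5, -9]
P̄ = F·P·Fᵀ + Q = [13 15; 15 49]
y = z − H·x̄ = [36]
S = H·P̄·Hᵀ + R = [494]
K = P̄·Hᵀ·S⁻¹ = [69/494; 11/38]
x' = x̄ + K·y = [7/247, 27/19]
P' = (I − K·H)·P̄ = [1661/494 -189/38; -189/38 289/38]

x' = [7/247, 27/19]
P' = [1661/494 -189/38; -189/38 289/38]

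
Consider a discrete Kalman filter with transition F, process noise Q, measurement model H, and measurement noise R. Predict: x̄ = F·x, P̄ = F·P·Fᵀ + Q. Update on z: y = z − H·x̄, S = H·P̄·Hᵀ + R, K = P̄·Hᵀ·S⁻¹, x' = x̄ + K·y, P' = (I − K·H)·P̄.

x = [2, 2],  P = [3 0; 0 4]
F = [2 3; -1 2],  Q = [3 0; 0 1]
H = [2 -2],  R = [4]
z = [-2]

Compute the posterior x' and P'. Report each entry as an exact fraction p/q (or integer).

x̄ = F·x = [10, 2]
P̄ = F·P·Fᵀ + Q = [51 18; 18 20]
y = z − H·x̄ = [-18]
S = H·P̄·Hᵀ + R = [144]
K = P̄·Hᵀ·S⁻¹ = [11/24; -1/36]
x' = x̄ + K·y = [7/4, 5/2]
P' = (I − K·H)·P̄ = [83/4 119/6; 119/6 179/9]

x' = [7/4, 5/2]
P' = [83/4 119/6; 119/6 179/9]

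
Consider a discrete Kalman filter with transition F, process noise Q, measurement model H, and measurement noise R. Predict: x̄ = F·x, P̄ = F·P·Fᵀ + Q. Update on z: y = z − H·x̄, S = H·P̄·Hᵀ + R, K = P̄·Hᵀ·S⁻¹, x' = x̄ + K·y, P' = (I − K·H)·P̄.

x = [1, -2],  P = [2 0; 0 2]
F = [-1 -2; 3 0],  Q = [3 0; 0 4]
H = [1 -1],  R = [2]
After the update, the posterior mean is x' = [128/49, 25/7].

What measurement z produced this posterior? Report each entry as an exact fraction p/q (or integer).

z = [-1]

x̄ = F·x = [3, 3]
P̄ = F·P·Fᵀ + Q = [13 -6; -6 22]
S = H·P̄·Hᵀ + R = [49]
K = P̄·Hᵀ·S⁻¹ = [19/49; -4/7]
x' − x̄ = [-19/49, 4/7] = K·y
y = (KᵀK)⁻¹·Kᵀ·(x' − x̄) = [-1]
z = y + H·x̄ = [-1] + [0] = [-1]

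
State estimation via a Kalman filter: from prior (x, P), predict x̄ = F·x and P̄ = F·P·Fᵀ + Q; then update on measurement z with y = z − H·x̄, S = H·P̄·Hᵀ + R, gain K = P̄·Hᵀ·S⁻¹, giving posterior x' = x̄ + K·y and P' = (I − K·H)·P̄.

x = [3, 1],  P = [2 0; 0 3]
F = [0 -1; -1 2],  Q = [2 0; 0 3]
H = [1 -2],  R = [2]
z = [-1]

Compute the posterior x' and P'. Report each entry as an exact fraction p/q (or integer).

x' = [-133/99, -19/99]
P' = [206/99 86/99; 86/99 83/99]

x̄ = F·x = [-1, -1]
P̄ = F·P·Fᵀ + Q = [5 -6; -6 17]
y = z − H·x̄ = [-2]
S = H·P̄·Hᵀ + R = [99]
K = P̄·Hᵀ·S⁻¹ = [17/99; -40/99]
x' = x̄ + K·y = [-133/99, -19/99]
P' = (I − K·H)·P̄ = [206/99 86/99; 86/99 83/99]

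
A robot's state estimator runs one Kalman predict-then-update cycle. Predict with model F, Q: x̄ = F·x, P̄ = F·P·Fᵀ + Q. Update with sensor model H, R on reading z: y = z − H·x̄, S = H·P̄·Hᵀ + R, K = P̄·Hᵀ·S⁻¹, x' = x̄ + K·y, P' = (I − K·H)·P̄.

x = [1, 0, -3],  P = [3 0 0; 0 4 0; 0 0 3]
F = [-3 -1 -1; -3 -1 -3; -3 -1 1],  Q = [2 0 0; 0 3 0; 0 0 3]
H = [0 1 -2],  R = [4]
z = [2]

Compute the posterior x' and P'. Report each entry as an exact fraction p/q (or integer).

x' = [256/125, 478/125, 82/125]
P' = [4244/125 5272/125 2668/125; 5272/125 7336/125 3634/125; 2668/125 3634/125 1921/125]

x̄ = F·x = [0, 6, -6]
P̄ = F·P·Fᵀ + Q = [36 40 28; 40 61 22; 28 22 37]
y = z − H·x̄ = [-16]
S = H·P̄·Hᵀ + R = [125]
K = P̄·Hᵀ·S⁻¹ = [-16/125; 17/125; -52/125]
x' = x̄ + K·y = [256/125, 478/125, 82/125]
P' = (I − K·H)·P̄ = [4244/125 5272/125 2668/125; 5272/125 7336/125 3634/125; 2668/125 3634/125 1921/125]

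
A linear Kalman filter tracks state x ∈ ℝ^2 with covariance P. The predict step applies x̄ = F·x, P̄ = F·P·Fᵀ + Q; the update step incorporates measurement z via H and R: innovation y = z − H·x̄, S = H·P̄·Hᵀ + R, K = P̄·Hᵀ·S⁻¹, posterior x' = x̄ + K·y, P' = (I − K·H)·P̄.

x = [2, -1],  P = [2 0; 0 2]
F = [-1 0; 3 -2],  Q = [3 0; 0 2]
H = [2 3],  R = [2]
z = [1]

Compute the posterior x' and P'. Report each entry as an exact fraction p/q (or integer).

x' = [-126/101, 124/101]
P' = [473/101 -318/101; -318/101 236/101]

x̄ = F·x = [-2, 8]
P̄ = F·P·Fᵀ + Q = [5 -6; -6 28]
y = z − H·x̄ = [-19]
S = H·P̄·Hᵀ + R = [202]
K = P̄·Hᵀ·S⁻¹ = [-4/101; 36/101]
x' = x̄ + K·y = [-126/101, 124/101]
P' = (I − K·H)·P̄ = [473/101 -318/101; -318/101 236/101]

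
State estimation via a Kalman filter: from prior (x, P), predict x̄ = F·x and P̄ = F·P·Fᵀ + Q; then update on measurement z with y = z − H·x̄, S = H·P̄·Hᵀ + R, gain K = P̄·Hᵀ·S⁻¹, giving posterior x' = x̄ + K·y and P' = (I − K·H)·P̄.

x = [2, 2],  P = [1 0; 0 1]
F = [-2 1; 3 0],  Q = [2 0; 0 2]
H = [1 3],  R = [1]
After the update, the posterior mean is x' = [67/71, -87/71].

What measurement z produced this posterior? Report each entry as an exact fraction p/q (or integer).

x̄ = F·x = [-2, 6]
P̄ = F·P·Fᵀ + Q = [7 -6; -6 11]
S = H·P̄·Hᵀ + R = [71]
K = P̄·Hᵀ·S⁻¹ = [-11/71; 27/71]
x' − x̄ = [209/71, -513/71] = K·y
y = (KᵀK)⁻¹·Kᵀ·(x' − x̄) = [-19]
z = y + H·x̄ = [-19] + [16] = [-3]

z = [-3]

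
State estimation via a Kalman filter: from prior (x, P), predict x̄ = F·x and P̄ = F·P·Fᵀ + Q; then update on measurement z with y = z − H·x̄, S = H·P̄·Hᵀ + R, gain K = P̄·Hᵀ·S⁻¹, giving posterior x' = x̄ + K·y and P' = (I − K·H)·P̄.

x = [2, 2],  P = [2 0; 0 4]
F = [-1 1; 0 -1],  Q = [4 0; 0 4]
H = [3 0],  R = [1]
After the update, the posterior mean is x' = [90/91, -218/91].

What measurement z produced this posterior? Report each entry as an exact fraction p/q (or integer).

x̄ = F·x = [0, -2]
P̄ = F·P·Fᵀ + Q = [10 -4; -4 8]
S = H·P̄·Hᵀ + R = [91]
K = P̄·Hᵀ·S⁻¹ = [30/91; -12/91]
x' − x̄ = [90/91, -36/91] = K·y
y = (KᵀK)⁻¹·Kᵀ·(x' − x̄) = [3]
z = y + H·x̄ = [3] + [0] = [3]

z = [3]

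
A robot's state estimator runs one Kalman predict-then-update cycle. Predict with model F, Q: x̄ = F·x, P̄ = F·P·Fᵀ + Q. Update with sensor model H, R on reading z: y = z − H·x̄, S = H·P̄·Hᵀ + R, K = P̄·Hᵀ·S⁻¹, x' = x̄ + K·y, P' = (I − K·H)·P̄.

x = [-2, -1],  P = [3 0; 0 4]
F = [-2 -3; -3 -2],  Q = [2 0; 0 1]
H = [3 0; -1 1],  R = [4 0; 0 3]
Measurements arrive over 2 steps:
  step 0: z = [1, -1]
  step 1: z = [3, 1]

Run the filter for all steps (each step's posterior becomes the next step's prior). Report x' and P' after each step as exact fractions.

step 0: x̄ = F·x = [7, 8]
step 0: P̄ = F·P·Fᵀ + Q = [50 42; 42 44]
step 0: y = z − H·x̄ = [-20, -2]
step 0: S = H·P̄·Hᵀ + R = [454 -24; -24 13]
step 0: K = P̄·Hᵀ·S⁻¹ = [879/2663 -16/2663; 843/2663 1966/2663]
step 0: x' = x̄ + K·y = [1093/2663, 512/2663]
step 0: P' = (I − K·H)·P̄ = [1172/2663 1124/2663; 1124/2663 7022/2663]
step 1: x̄ = F·x = [-3722/2663, -4303/2663]
step 1: P̄ = F·P·Fᵀ + Q = [86700/2663 63776/2663; 63776/2663 54787/2663]
step 1: y = z − H·x̄ = [19155/2663, 3244/2663]
step 1: S = H·P̄·Hᵀ + R = [790952/2663 -68772/2663; -68772/2663 21924/2663]
step 1: K = P̄·Hᵀ·S⁻¹ = [32278/98661 -5731/295983; 111919/394644 283897/591966]
step 1: x' = x̄ + K·y = [275860/295983, 1193725/1183932]
step 1: P' = (I − K·H)·P̄ = [129112/295983 111919/295983; 111919/295983 1075529/591966]

step 0: x' = [1093/2663, 512/2663], P' = [1172/2663 1124/2663; 1124/2663 7022/2663]
step 1: x' = [275860/295983, 1193725/1183932], P' = [129112/295983 111919/295983; 111919/295983 1075529/591966]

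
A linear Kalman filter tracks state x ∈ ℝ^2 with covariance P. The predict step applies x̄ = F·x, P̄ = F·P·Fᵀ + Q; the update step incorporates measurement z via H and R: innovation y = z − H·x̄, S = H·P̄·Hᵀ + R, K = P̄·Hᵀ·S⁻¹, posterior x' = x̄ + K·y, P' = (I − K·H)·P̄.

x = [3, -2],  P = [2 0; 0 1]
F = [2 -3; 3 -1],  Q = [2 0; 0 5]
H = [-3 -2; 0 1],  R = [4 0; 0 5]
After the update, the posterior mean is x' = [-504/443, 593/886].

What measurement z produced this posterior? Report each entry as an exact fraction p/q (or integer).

x̄ = F·x = [12, 11]
P̄ = F·P·Fᵀ + Q = [19 15; 15 24]
S = H·P̄·Hᵀ + R = [451 -93; -93 29]
K = P̄·Hᵀ·S⁻¹ = [-564/2215 -663/2215; -93/886 435/886]
x' − x̄ = [-5820/443, -9153/886] = K·y
y = (KᵀK)⁻¹·Kᵀ·(x' − x̄) = [61, -8]
z = y + H·x̄ = [61, -8] + [-58, 11] = [3, 3]

z = [3, 3]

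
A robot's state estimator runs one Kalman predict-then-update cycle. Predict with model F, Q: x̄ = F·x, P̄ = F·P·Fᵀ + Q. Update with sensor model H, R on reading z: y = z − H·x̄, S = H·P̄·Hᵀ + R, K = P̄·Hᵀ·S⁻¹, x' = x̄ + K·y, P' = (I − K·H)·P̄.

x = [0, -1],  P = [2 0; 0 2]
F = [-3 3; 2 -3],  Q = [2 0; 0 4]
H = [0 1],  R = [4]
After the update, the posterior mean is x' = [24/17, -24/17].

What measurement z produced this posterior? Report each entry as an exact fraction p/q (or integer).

z = [-2]

x̄ = F·x = [-3, 3]
P̄ = F·P·Fᵀ + Q = [38 -30; -30 30]
S = H·P̄·Hᵀ + R = [34]
K = P̄·Hᵀ·S⁻¹ = [-15/17; 15/17]
x' − x̄ = [75/17, -75/17] = K·y
y = (KᵀK)⁻¹·Kᵀ·(x' − x̄) = [-5]
z = y + H·x̄ = [-5] + [3] = [-2]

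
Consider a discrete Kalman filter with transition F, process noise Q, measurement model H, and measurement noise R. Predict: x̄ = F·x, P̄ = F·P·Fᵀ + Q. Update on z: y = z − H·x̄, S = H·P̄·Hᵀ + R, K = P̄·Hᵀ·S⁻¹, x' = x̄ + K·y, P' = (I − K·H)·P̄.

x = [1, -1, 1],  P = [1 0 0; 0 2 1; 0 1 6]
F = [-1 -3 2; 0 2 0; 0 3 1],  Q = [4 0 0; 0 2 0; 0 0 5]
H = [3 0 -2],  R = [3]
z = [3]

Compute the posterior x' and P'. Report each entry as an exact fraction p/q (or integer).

x' = [41/38, -12/19, 3/38]
P' = [4969/494 70/19 7287/494; 70/19 86/19 108/19; 7287/494 108/19 11049/494]

x̄ = F·x = [4, -2, -2]
P̄ = F·P·Fᵀ + Q = [35 -8 -3; -8 10 14; -3 14 35]
y = z − H·x̄ = [-13]
S = H·P̄·Hᵀ + R = [494]
K = P̄·Hᵀ·S⁻¹ = [111/494; -2/19; -79/494]
x' = x̄ + K·y = [41/38, -12/19, 3/38]
P' = (I − K·H)·P̄ = [4969/494 70/19 7287/494; 70/19 86/19 108/19; 7287/494 108/19 11049/494]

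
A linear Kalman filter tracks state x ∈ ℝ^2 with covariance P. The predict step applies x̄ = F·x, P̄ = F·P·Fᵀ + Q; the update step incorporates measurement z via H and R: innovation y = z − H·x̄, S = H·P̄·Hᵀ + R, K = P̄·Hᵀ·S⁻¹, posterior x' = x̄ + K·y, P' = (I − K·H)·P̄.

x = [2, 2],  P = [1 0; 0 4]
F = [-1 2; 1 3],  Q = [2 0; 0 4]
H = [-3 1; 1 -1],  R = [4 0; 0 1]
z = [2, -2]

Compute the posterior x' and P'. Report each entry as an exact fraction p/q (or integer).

x' = [34/189, 464/189]
P' = [221/189 307/189; 307/189 569/189]

x̄ = F·x = [2, 8]
P̄ = F·P·Fᵀ + Q = [19 23; 23 41]
y = z − H·x̄ = [0, 4]
S = H·P̄·Hᵀ + R = [78 -6; -6 15]
K = P̄·Hᵀ·S⁻¹ = [-89/189 -86/189; -88/189 -262/189]
x' = x̄ + K·y = [34/189, 464/189]
P' = (I − K·H)·P̄ = [221/189 307/189; 307/189 569/189]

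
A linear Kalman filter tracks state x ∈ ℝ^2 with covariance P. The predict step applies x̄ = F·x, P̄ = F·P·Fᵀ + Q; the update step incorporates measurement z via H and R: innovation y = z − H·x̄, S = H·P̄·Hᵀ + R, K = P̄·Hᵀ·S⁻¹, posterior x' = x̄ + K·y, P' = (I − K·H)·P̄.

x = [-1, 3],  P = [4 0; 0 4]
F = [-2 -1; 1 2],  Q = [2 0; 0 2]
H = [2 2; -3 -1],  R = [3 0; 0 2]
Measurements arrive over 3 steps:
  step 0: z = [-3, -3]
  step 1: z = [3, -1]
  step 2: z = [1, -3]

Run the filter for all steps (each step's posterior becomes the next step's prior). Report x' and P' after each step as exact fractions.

step 0: x' = [1270/687, -1942/687], P' = [440/687 -662/687; -662/687 1352/687]
step 1: x' = [25034/151749, 109522/151749], P' = [72218/151749 -103910/151749; -103910/151749 225962/151749]
step 2: x' = [18664147/28977705, 8228873/28977705], P' = [13603382/28977705 -19386812/28977705; -19386812/28977705 42031382/28977705]

step 0: x̄ = F·x = [-1, 5]
step 0: P̄ = F·P·Fᵀ + Q = [22 -16; -16 22]
step 0: y = z − H·x̄ = [-11, -1]
step 0: S = H·P̄·Hᵀ + R = [51 -48; -48 126]
step 0: K = P̄·Hᵀ·S⁻¹ = [-148/687 -329/687; 460/687 317/687]
step 0: x' = x̄ + K·y = [1270/687, -1942/687]
step 0: P' = (I − K·H)·P̄ = [440/687 -662/687; -662/687 1352/687]
step 1: x̄ = F·x = [-598/687, -2614/687]
step 1: P̄ = F·P·Fᵀ + Q = [1838/687 -274/687; -274/687 4574/687]
step 1: y = z − H·x̄ = [8485/687, -5095/687]
step 1: S = H·P̄·Hᵀ + R = [25517/687 -17984/687; -17984/687 20846/687]
step 1: K = P̄·Hᵀ·S⁻¹ = [-21128/151749 -56372/151749; 81368/151749 42884/151749]
step 1: x' = x̄ + K·y = [25034/151749, 109522/151749]
step 1: P' = (I − K·H)·P̄ = [72218/151749 -103910/151749; -103910/151749 225962/151749]
step 2: x̄ = F·x = [-159590/151749, 244078/151749]
step 2: P̄ = F·P·Fᵀ + Q = [402692/151749 -76810/151749; -76810/151749 863924/151749]
step 2: y = z − H·x̄ = [-17227/151749, -689939/151749]
step 2: S = H·P̄·Hᵀ + R = [4907231/151749 -3529520/151749; -3529520/151749 4330790/151749]
step 2: K = P̄·Hᵀ·S⁻¹ = [-771124/5795541 -10711667/28977705; 3019276/5795541 8064527/28977705]
step 2: x' = x̄ + K·y = [18664147/28977705, 8228873/28977705]
step 2: P' = (I − K·H)·P̄ = [13603382/28977705 -19386812/28977705; -19386812/28977705 42031382/28977705]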